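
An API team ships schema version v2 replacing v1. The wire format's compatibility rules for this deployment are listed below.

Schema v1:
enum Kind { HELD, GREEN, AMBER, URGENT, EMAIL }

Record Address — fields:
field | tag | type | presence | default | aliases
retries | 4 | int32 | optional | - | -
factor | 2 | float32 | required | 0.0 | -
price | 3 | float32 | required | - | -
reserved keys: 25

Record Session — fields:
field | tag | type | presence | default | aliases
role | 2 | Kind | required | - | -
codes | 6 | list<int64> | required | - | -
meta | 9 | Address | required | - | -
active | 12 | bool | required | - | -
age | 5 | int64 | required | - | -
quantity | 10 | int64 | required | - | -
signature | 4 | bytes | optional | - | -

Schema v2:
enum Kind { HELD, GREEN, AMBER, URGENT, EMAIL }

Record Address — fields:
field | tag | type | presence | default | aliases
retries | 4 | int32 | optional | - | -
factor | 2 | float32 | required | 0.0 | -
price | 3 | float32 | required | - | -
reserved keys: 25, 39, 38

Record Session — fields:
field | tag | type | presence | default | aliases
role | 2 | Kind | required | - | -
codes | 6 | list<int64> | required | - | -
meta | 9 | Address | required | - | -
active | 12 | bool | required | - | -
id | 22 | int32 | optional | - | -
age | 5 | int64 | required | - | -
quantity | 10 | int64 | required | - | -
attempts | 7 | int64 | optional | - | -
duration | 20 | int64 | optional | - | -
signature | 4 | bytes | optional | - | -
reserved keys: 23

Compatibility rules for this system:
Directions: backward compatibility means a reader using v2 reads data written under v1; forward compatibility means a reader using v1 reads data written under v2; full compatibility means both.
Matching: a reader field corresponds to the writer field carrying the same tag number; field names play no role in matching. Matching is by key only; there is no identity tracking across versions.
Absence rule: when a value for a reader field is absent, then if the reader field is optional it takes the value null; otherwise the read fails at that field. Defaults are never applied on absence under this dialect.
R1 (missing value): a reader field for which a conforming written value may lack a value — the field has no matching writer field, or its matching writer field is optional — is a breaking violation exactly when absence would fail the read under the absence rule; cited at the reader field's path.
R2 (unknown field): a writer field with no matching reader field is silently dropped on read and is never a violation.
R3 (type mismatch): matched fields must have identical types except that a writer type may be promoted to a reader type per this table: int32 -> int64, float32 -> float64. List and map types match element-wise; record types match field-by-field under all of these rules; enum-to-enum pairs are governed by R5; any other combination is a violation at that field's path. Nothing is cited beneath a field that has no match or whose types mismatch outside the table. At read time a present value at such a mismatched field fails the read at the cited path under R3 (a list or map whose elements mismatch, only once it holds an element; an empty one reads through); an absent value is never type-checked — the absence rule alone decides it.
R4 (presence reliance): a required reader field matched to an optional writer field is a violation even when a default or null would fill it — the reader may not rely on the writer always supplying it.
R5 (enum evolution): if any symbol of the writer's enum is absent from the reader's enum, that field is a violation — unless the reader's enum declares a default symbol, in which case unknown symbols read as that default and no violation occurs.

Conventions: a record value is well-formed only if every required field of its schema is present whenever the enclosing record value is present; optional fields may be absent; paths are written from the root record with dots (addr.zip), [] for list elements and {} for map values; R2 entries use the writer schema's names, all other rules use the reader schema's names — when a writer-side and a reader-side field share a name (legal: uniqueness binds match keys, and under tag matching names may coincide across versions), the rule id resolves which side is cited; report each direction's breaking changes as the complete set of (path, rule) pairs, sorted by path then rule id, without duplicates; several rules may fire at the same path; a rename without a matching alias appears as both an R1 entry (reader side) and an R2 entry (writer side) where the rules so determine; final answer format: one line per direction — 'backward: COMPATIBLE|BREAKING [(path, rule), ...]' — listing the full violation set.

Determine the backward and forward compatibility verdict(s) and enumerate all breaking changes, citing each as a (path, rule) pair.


the writer's type comes first in each Session pair
backward pass over Session, reader schema v2, writer schema v1:
  role <- role (Kind -> Kind, writer required)
  codes <- codes (list<int64> -> list<int64>, writer required)
  meta <- meta (Address -> Address, writer required)
  active <- active (bool -> bool, writer required)
  no writer field matches reader id
  age <- age (int64 -> int64, writer required)
  quantity <- quantity (int64 -> int64, writer required)
  no writer field matches reader attempts
  no writer field matches reader duration
  signature <- signature (bytes -> bytes, writer optional)
  meta.retries <- meta.retries (int32 -> int32, writer optional)
  meta.factor <- meta.factor (float32 -> float32, writer required)
  meta.price <- meta.price (float32 -> float32, writer required)
  nothing fires on Session: backward is COMPATIBLE
forward pass over Session, reader schema v1, writer schema v2:
  role <- role (Kind -> Kind, writer required)
  codes <- codes (list<int64> -> list<int64>, writer required)
  meta <- meta (Address -> Address, writer required)
  active <- active (bool -> bool, writer required)
  age <- age (int64 -> int64, writer required)
  quantity <- quantity (int64 -> int64, writer required)
  signature <- signature (bytes -> bytes, writer optional)
  writer id: unknown to reader
  writer attempts: unknown to reader
  writer duration: unknown to reader
  meta.retries <- meta.retries (int32 -> int32, writer optional)
  meta.factor <- meta.factor (float32 -> float32, writer required)
  meta.price <- meta.price (float32 -> float32, writer required)
  nothing fires on Session: forward is COMPATIBLE

backward: COMPATIBLE []; forward: COMPATIBLE []


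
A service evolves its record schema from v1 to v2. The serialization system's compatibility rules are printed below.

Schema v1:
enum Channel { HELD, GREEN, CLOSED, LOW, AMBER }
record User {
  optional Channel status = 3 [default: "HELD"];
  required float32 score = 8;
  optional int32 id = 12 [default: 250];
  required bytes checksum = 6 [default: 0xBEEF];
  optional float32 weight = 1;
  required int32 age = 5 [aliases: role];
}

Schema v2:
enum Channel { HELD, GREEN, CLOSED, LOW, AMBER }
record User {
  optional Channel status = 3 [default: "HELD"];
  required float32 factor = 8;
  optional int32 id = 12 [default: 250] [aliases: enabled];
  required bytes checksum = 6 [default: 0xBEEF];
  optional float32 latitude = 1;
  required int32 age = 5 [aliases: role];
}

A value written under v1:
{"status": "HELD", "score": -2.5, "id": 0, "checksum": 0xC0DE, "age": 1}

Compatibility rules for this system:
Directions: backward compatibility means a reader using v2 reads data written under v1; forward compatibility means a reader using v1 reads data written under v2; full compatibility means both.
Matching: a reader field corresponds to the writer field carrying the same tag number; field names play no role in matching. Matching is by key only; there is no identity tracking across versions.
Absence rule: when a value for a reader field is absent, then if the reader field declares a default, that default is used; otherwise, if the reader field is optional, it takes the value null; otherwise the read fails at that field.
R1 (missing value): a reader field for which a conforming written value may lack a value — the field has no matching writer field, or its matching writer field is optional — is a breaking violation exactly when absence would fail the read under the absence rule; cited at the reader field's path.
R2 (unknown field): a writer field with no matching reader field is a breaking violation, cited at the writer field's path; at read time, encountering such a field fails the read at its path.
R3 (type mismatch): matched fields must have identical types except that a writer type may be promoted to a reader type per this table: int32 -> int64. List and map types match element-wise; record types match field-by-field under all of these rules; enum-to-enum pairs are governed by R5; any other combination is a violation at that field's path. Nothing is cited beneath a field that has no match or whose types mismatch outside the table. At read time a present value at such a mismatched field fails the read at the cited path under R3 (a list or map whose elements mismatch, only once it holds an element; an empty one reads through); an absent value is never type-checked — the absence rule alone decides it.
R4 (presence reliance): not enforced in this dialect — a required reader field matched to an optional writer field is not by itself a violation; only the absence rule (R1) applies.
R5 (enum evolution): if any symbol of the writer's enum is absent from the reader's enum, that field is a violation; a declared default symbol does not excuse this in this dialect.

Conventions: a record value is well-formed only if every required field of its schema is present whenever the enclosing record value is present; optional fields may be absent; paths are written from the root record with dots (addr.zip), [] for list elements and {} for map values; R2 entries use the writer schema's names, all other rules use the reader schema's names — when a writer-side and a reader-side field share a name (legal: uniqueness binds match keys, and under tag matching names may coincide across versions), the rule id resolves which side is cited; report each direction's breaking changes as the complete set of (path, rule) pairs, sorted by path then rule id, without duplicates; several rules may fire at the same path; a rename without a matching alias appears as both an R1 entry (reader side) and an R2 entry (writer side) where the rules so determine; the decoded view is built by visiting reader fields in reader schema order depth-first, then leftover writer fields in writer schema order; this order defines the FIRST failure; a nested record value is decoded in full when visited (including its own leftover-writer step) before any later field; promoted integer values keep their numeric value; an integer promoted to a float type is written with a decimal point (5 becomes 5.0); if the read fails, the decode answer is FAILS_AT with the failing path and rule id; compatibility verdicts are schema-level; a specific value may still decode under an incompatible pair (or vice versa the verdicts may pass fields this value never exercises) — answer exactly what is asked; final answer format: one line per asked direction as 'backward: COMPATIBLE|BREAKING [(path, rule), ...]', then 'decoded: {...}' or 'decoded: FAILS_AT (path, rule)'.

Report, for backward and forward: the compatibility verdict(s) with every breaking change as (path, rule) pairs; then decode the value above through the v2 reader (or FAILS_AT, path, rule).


backward: COMPATIBLE []; forward: COMPATIBLE []; decoded: {"status": "HELD", "factor": -2.5, "id": 0, "checksum": 0xC0DE, "latitude": null, "age": 1}

in User below, arrows point writer -> reader
checking backward for User: reader v2 against writer v1:
  writer optional, Channel -> Channel: reader status maps from writer status
  writer required, float32 -> float32: reader factor maps from writer score
  writer optional, int32 -> int32: reader id maps from writer id
  writer required, bytes -> bytes: reader checksum maps from writer checksum
  writer optional, float32 -> float32: reader latitude maps from writer weight
  writer required, int32 -> int32: reader age maps from writer age
  nothing fires on User: backward is COMPATIBLE
checking forward for User: reader v1 against writer v2:
  writer optional, Channel -> Channel: reader status maps from writer status
  writer required, float32 -> float32: reader score maps from writer factor
  writer optional, int32 -> int32: reader id maps from writer id
  writer required, bytes -> bytes: reader checksum maps from writer checksum
  writer optional, float32 -> float32: reader weight maps from writer latitude
  writer required, int32 -> int32: reader age maps from writer age
  nothing fires on User: forward is COMPATIBLE
decoding the User value with the v2 reader:
  status := "HELD"
  factor := -2.5 (from writer score)
  id := 0
  checksum := 0xC0DE
  latitude := null (absent, optional -> null)
  age := 1
  => decoded: {"status": "HELD", "factor": -2.5, "id": 0, "checksum": 0xC0DE, "latitude": null, "age": 1}


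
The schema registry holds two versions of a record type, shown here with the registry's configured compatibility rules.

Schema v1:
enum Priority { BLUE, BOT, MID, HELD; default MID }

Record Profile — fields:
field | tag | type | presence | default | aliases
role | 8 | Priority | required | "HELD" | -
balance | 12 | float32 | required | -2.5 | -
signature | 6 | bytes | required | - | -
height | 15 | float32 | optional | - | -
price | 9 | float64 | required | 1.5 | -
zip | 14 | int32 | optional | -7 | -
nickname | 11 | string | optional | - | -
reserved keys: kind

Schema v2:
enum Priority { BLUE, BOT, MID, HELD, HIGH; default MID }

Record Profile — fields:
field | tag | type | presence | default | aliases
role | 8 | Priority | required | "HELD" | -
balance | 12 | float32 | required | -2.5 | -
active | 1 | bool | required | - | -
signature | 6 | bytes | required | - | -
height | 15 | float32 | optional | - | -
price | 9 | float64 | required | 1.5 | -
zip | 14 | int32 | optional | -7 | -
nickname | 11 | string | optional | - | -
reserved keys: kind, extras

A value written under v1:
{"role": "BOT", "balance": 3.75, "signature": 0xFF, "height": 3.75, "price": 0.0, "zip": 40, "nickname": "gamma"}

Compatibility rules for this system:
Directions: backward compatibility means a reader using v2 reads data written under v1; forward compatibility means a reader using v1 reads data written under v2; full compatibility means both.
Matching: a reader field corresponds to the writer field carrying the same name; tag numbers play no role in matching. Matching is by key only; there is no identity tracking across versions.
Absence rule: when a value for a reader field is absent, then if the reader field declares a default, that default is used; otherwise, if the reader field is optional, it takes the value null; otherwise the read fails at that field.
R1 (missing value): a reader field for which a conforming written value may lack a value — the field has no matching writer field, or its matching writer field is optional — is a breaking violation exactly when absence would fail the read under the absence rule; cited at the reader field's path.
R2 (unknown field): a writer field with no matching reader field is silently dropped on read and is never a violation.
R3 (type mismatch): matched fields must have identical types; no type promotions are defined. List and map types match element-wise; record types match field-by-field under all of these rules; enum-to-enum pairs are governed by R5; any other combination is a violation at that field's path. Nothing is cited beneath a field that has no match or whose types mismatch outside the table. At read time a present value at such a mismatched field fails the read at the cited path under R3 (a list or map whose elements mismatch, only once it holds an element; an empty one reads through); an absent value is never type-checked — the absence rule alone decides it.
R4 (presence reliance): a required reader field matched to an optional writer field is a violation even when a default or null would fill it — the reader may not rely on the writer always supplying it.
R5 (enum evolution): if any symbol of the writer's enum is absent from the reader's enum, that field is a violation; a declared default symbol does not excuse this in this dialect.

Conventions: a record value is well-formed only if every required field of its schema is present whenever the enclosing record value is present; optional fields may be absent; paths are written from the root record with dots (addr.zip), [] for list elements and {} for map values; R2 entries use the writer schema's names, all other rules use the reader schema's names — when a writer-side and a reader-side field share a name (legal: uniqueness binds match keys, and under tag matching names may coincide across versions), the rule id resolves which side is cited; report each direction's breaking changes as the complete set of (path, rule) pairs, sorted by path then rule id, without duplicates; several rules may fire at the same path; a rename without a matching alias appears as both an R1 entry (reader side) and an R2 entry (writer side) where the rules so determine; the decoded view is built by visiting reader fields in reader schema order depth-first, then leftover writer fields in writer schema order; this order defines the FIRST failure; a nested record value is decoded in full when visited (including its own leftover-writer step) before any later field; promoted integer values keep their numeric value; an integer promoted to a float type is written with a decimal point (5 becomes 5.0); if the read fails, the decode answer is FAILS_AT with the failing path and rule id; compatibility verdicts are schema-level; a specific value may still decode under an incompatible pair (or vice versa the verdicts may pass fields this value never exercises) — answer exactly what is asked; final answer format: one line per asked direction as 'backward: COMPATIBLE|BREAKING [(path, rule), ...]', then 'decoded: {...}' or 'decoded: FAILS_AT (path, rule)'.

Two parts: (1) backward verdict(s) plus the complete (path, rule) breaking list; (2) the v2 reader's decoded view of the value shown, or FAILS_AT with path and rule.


each type pair in Profile: writer, then reader
checking backward for Profile: reader v2 against writer v1:
  role <- role (Priority -> Priority, writer required)
  balance <- balance (float32 -> float32, writer required)
  active: no writer match
  signature <- signature (bytes -> bytes, writer required)
  height <- height (float32 -> float32, writer optional)
  price <- price (float64 -> float64, writer required)
  zip <- zip (int32 -> int32, writer optional)
  nickname <- nickname (string -> string, writer optional)
  breaking: (active, R1)
  => 1 violation(s): backward is BREAKING for Profile
decode (reader v2):
  role := "BOT"
  balance := 3.75
  read fails at active under R1 (no fill)
  => FAILS_AT (active, R1)
checking off the Profile differences that do not matter here:
  enum Priority (field role in record Profile): symbol HIGH added -> affects forward compatibility only, which is not asked

backward: BREAKING [(active, R1)]; decoded: FAILS_AT (active, R1)


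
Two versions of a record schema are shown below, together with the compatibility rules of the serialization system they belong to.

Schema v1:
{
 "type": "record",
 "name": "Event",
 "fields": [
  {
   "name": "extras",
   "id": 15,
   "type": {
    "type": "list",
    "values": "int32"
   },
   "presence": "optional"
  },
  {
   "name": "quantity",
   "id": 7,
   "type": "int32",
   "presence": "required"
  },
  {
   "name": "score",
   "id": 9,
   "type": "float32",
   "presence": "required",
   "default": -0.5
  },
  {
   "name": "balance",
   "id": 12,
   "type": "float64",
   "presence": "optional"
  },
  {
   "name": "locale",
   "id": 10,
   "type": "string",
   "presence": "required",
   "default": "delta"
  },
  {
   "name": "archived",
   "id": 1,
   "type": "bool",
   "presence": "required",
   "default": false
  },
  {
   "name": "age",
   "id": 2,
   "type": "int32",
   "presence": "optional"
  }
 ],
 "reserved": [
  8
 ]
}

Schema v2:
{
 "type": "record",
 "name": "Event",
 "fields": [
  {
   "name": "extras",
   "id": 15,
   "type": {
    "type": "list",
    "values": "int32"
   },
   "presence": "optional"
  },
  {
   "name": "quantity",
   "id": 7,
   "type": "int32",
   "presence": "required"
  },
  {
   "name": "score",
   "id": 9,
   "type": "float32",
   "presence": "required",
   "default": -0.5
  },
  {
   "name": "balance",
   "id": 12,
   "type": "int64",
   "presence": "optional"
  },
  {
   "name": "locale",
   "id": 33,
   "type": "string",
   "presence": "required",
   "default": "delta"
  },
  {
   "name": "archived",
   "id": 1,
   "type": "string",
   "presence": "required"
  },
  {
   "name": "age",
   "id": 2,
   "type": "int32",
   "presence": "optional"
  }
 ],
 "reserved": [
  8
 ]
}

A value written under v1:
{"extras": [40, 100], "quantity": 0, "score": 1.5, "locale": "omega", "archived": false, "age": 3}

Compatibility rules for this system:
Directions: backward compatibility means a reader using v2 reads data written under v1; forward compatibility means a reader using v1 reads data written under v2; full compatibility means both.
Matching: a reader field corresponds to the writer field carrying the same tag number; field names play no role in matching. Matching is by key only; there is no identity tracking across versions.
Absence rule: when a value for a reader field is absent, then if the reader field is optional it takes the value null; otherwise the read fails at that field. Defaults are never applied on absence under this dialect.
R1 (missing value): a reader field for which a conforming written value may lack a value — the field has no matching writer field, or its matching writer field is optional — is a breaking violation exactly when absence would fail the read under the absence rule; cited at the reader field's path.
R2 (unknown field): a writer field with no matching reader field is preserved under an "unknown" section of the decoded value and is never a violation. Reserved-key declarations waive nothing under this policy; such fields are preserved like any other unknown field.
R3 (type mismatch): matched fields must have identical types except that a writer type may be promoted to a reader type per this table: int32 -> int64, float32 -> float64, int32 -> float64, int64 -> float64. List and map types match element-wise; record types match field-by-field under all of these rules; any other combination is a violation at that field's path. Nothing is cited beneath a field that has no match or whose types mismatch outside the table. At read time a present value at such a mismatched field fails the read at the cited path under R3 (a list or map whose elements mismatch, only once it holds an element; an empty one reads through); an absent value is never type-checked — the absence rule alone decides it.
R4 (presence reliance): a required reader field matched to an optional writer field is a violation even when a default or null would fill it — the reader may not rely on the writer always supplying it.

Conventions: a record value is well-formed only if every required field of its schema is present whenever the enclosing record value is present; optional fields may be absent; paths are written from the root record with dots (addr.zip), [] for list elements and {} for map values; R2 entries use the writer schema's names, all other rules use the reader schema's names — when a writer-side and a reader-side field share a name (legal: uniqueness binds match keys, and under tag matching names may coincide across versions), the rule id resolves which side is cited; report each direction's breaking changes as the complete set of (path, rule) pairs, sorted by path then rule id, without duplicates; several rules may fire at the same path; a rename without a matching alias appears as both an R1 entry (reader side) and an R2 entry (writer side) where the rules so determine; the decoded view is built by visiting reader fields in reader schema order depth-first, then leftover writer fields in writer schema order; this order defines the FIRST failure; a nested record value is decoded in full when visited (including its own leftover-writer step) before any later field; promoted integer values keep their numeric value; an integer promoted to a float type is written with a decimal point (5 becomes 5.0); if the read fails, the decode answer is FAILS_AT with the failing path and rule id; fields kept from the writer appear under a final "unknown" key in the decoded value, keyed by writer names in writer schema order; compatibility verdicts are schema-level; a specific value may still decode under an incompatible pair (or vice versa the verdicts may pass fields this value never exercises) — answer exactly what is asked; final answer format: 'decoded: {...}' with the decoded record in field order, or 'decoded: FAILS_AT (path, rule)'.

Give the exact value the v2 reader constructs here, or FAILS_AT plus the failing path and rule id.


each type pair in Event: writer, then reader
decoding the Event value with the v2 reader:
  extras := [40, 100]
  quantity := 0
  score := 1.5
  balance := null (absent, optional -> null)
  read fails at locale under R1 (no fill)
  => FAILS_AT (locale, R1)
the other Event changes do not affect what is asked:
  field archived in record Event: type bool changed to string (its default is dropped) -> changes Event's schema-level verdicts only — the decode of this value is the same
  field balance in record Event: type float64 changed to int64 -> changes Event's schema-level verdicts only — the decode of this value is the same

decoded: FAILS_AT (locale, R1)


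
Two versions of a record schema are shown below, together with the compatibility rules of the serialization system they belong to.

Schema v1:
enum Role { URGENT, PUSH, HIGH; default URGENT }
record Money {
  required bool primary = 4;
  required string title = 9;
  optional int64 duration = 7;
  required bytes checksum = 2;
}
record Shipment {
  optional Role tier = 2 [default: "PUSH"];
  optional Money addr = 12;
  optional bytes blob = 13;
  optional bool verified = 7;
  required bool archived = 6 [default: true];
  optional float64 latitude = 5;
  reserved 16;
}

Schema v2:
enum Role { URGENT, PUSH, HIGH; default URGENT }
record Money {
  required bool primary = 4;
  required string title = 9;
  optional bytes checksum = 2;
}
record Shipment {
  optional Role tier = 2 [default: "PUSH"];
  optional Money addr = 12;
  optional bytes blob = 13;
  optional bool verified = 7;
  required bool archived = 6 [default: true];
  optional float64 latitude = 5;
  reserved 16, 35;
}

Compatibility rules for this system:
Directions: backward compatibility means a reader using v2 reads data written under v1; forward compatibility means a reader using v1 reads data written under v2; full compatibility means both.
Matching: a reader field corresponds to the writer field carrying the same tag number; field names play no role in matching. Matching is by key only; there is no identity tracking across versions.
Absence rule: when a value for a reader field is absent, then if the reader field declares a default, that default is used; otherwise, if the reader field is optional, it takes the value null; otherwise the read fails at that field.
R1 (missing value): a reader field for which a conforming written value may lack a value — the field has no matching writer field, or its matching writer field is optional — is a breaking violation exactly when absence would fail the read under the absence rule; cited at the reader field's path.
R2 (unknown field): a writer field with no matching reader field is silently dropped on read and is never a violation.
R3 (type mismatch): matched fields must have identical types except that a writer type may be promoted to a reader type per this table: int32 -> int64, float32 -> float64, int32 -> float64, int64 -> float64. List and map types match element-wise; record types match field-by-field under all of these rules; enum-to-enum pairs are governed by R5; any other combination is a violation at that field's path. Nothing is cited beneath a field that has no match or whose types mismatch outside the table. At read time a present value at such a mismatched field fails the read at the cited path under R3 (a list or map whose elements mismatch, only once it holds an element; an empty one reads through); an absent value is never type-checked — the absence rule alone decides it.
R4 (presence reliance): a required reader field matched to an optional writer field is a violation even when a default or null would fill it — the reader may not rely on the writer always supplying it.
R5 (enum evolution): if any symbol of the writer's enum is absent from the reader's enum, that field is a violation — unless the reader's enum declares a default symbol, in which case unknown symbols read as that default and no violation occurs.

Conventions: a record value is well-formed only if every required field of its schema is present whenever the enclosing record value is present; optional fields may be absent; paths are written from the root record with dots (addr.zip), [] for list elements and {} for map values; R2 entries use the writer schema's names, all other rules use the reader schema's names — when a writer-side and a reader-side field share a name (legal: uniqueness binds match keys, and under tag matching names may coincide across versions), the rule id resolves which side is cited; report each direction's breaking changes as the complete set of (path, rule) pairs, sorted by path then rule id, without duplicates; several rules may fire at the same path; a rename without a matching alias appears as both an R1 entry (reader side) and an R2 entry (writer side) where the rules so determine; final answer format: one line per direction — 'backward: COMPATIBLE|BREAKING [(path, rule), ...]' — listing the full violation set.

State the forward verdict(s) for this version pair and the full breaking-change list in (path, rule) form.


the writer's type comes first in each Shipment pair
forward on Shipment — v1 reading data written by v2:
  tier: Role -> Role, writer optional; from tier
  addr: Money -> Money, writer optional; from addr
  blob: bytes -> bytes, writer optional; from blob
  verified: bool -> bool, writer optional; from verified
  archived: bool -> bool, writer required; from archived
  latitude: float64 -> float64, writer optional; from latitude
  addr.primary: bool -> bool, writer required; from addr.primary
  addr.title: string -> string, writer required; from addr.title
  no writer field matches reader addr.duration
  addr.checksum: bytes -> bytes, writer optional; from addr.checksum
  breaking: (addr.checksum, R1)
  breaking: (addr.checksum, R4)
  => forward verdict for Shipment: BREAKING, 2 violation(s)
the rest of the Shipment diff is inert for this question:
  removed field duration from record Money -> fires no rule on Shipment, leaving the asked answer as it is

forward: BREAKING [(addr.checksum, R1), (addr.checksum, R4)]


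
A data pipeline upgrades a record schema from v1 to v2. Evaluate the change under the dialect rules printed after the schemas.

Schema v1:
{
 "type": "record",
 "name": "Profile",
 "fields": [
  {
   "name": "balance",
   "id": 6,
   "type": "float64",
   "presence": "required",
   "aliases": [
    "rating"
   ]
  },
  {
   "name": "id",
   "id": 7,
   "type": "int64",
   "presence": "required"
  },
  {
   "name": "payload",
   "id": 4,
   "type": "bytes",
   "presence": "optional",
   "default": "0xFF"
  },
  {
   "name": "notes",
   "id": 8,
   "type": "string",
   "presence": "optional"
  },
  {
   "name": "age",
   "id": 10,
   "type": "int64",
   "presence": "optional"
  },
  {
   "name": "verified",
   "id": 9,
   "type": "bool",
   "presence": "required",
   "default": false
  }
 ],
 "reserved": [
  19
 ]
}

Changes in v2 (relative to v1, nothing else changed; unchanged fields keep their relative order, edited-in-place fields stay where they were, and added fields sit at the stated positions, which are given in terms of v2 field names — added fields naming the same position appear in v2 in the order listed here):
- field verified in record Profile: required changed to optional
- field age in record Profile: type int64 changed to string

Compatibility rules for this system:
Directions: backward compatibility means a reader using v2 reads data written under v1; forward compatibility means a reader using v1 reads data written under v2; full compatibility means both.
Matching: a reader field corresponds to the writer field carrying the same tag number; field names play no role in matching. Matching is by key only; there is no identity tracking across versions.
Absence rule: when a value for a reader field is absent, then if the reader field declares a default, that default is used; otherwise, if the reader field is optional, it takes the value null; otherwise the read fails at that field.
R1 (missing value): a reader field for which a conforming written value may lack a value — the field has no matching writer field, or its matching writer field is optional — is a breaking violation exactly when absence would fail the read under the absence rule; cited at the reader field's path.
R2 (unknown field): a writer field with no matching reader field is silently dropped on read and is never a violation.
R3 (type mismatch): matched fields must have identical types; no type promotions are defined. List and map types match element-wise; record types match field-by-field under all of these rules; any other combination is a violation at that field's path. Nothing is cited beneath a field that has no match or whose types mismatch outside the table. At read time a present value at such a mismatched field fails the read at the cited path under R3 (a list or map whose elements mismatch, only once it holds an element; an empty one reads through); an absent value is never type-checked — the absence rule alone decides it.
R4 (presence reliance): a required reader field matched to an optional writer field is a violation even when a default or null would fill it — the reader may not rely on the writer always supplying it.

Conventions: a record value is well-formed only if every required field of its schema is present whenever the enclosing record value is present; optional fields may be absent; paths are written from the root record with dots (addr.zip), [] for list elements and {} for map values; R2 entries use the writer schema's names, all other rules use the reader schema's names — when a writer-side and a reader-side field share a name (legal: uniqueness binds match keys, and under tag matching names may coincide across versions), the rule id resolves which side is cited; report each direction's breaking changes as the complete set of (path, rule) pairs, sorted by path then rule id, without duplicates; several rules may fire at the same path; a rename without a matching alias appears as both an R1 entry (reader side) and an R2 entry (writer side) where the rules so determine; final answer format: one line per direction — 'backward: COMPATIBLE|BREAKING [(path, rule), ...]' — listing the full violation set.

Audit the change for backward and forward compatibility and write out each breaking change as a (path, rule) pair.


backward: BREAKING [(age, R3)]; forward: BREAKING [(age, R3), (verified, R4)]

each type pair in Profile: writer, then reader
checking backward for Profile: reader v2 against writer v1:
  balance <- balance (float64 -> float64, writer required)
  id <- id (int64 -> int64, writer required)
  payload <- payload (bytes -> bytes, writer optional)
  notes <- notes (string -> string, writer optional)
  age <- age (int64 -> string, writer optional)
  verified <- verified (bool -> bool, writer required)
  R3 fires at age
  => backward verdict for Profile: BREAKING, 1 violation(s)
checking forward for Profile: reader v1 against writer v2:
  balance <- balance (float64 -> float64, writer required)
  id <- id (int64 -> int64, writer required)
  payload <- payload (bytes -> bytes, writer optional)
  notes <- notes (string -> string, writer optional)
  age <- age (string -> int64, writer optional)
  verified <- verified (bool -> bool, writer optional)
  R3 fires at age
  R4 fires at verified
  => forward verdict for Profile: BREAKING, 2 violation(s)


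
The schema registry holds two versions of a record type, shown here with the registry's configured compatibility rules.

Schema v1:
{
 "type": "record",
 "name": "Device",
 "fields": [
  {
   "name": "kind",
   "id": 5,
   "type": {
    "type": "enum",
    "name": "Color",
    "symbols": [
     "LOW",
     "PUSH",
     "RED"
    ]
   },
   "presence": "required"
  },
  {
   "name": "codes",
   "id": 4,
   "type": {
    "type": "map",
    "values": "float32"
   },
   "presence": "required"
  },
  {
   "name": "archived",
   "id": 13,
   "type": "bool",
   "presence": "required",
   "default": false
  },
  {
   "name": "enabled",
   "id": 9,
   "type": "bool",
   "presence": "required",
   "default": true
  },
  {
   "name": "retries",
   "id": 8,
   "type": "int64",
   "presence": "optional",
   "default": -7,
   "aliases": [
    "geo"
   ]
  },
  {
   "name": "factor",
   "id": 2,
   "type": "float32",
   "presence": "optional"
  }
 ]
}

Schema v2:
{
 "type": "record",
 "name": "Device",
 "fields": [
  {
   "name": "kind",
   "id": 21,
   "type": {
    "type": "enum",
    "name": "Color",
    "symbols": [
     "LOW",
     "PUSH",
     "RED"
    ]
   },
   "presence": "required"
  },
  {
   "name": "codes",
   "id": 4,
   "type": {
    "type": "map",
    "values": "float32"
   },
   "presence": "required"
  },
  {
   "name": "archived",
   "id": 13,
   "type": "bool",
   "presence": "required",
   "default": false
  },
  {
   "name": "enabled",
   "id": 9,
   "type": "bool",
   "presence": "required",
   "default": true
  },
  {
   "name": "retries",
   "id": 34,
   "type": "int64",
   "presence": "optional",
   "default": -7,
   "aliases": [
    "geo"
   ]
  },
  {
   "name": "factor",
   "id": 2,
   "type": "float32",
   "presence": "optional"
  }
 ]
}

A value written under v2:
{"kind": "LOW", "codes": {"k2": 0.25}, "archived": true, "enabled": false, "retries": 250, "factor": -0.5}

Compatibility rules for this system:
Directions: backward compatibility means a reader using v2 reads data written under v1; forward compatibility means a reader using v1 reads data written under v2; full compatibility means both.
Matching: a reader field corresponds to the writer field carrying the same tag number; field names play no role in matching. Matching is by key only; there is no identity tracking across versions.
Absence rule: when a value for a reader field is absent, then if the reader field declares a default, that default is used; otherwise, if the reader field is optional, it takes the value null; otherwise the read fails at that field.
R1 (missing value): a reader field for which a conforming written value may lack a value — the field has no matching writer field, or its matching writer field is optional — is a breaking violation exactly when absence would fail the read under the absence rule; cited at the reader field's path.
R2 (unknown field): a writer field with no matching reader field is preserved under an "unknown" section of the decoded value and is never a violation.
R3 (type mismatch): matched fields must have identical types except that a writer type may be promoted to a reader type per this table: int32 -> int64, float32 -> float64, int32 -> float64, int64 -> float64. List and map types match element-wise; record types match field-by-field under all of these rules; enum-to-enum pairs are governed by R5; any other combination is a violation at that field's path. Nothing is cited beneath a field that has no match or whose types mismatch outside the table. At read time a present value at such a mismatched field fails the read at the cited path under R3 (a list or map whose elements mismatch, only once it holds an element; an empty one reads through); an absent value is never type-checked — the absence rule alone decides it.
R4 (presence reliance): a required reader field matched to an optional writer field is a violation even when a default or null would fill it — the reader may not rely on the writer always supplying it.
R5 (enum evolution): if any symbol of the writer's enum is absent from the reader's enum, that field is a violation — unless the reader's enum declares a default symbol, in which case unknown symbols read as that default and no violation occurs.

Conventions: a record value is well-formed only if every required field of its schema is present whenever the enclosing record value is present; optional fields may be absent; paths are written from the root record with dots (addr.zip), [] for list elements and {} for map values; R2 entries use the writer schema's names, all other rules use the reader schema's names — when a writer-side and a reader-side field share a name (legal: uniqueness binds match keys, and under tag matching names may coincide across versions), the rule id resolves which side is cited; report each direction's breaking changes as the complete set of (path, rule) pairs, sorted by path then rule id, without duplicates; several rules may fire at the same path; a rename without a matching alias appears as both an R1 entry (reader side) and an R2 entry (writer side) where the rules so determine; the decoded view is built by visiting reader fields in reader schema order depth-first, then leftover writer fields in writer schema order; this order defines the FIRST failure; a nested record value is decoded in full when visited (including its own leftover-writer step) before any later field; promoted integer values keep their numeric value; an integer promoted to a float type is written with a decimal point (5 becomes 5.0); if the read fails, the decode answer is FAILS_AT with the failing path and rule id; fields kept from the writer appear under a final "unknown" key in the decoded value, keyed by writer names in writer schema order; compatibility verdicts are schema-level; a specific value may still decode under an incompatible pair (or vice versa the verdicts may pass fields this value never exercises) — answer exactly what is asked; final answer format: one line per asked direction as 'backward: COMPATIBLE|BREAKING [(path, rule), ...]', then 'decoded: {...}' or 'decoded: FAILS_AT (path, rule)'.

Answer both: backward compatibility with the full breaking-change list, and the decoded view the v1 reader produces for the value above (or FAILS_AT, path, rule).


backward: BREAKING [(kind, R1)]; decoded: FAILS_AT (kind, R1)

the writer's type comes first in each Device pair
backward on Device — v2 reading data written by v1:
  kind: no writer match
  map<string, float32> -> map<string, float32>, writer required: codes aligns to codes
  bool -> bool, writer required: archived aligns to archived
  bool -> bool, writer required: enabled aligns to enabled
  retries: no writer match
  float32 -> float32, writer optional: factor aligns to factor
  writer kind: unknown to reader
  writer retries: unknown to reader
  violation R1 at kind
  => backward: BREAKING (1)
decode (reader v1):
  read fails at kind under R1 (no fill)
  => FAILS_AT (kind, R1)
the other Device changes do not affect what is asked:
  field retries in record Device: tag 8 changed to 34 -> fires no rule on Device, leaving the asked answer as it is
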